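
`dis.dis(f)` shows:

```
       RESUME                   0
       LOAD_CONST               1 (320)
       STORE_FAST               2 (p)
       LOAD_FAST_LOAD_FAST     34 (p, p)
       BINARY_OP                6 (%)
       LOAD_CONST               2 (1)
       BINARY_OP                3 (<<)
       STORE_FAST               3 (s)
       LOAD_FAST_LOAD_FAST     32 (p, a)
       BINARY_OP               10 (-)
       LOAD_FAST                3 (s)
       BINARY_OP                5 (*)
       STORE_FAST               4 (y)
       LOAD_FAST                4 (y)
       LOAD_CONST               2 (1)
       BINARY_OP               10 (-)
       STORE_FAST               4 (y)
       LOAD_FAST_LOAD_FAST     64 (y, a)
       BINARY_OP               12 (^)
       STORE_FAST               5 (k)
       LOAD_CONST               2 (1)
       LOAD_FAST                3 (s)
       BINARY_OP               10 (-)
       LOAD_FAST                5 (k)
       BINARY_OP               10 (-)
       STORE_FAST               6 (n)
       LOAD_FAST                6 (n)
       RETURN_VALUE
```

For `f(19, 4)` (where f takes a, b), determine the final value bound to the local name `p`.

LOAD_CONST → push 320. Stack: [320]
STORE_FAST p → p=320. Stack: []
LOAD_FAST_LOAD_FAST p,p → push 320,320. Stack: [320, 320]
BINARY_OP % → 320 % 320 = 0. Stack: [0]
LOAD_CONST → push 1. Stack: [0, 1]
BINARY_OP << → 0 << 1 = 0. Stack: [0]
STORE_FAST s → s=0. Stack: []
LOAD_FAST_LOAD_FAST p,a → push 320,19. Stack: [320, 19]
BINARY_OP - → 320 - 19 = 301. Stack: [301]
LOAD_FAST s → push 0. Stack: [301, 0]
BINARY_OP * → 301 * 0 = 0. Stack: [0]
STORE_FAST y → y=0. Stack: []
LOAD_FAST y → push 0. Stack: [0]
LOAD_CONST → push 1. Stack: [0, 1]
BINARY_OP - → 0 - 1 = -1. Stack: [-1]
STORE_FAST y → y=-1. Stack: []
LOAD_FAST_LOAD_FAST y,a → push -1,19. Stack: [-1, 19]
BINARY_OP ^ → -1 ^ 19 = -20. Stack: [-20]
STORE_FAST k → k=-20. Stack: []
LOAD_CONST → push 1. Stack: [1]
LOAD_FAST s → push 0. Stack: [1, 0]
BINARY_OP - → 1 - 0 = 1. Stack: [1]
LOAD_FAST k → push -20. Stack: [1, -20]
BINARY_OP - → 1 - -20 = 21. Stack: [21]
STORE_FAST n → n=21. Stack: []
LOAD_FAST n → push 21. Stack: [21]
RETURN_VALUE → return 21.

320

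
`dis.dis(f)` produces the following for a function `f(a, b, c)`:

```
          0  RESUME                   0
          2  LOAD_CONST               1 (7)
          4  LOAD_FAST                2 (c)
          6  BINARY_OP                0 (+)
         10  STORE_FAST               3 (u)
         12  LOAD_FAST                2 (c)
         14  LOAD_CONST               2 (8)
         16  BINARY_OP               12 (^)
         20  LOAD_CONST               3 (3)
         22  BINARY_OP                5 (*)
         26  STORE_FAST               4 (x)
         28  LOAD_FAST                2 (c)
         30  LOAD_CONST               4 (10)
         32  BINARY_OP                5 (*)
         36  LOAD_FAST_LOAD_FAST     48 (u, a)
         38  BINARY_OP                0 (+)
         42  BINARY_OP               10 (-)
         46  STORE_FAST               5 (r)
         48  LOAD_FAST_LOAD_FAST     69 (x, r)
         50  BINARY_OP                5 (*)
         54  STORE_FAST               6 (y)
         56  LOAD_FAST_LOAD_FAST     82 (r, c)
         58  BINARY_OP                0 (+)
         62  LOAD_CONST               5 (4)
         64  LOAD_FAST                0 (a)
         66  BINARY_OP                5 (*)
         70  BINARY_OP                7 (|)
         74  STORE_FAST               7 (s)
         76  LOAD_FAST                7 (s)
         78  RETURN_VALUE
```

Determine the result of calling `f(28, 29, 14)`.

LOAD_CONST → push 7. Stack: [7]
LOAD_FAST c → push 14. Stack: [7, 14]
BINARY_OP + → 7 + 14 = 21. Stack: [21]
STORE_FAST u → u=21. Stack: []
LOAD_FAST c → push 14. Stack: [14]
LOAD_CONST → push 8. Stack: [14, 8]
BINARY_OP ^ → 14 ^ 8 = 6. Stack: [6]
LOAD_CONST → push 3. Stack: [6, 3]
BINARY_OP * → 6 * 3 = 18. Stack: [18]
STORE_FAST x → x=18. Stack: []
LOAD_FAST c → push 14. Stack: [14]
LOAD_CONST → push 10. Stack: [14, 10]
BINARY_OP * → 14 * 10 = 140. Stack: [140]
LOAD_FAST_LOAD_FAST u,a → push 21,28. Stack: [140, 21, 28]
BINARY_OP + → 21 + 28 = 49. Stack: [140, 49]
BINARY_OP - → 140 - 49 = 91. Stack: [91]
STORE_FAST r → r=91. Stack: []
LOAD_FAST_LOAD_FAST x,r → push 18,91. Stack: [18, 91]
BINARY_OP * → 18 * 91 = 1638. Stack: [1638]
STORE_FAST y → y=1638. Stack: []
LOAD_FAST_LOAD_FAST r,c → push 91,14. Stack: [91, 14]
BINARY_OP + → 91 + 14 = 105. Stack: [105]
LOAD_CONST → push 4. Stack: [105, 4]
LOAD_FAST a → push 28. Stack: [105, 4, 28]
BINARY_OP * → 4 * 28 = 112. Stack: [105, 112]
BINARY_OP | → 105 | 112 = 121. Stack: [121]
STORE_FAST s → s=121. Stack: []
LOAD_FAST s → push 121. Stack: [121]
RETURN_VALUE → return 121.

121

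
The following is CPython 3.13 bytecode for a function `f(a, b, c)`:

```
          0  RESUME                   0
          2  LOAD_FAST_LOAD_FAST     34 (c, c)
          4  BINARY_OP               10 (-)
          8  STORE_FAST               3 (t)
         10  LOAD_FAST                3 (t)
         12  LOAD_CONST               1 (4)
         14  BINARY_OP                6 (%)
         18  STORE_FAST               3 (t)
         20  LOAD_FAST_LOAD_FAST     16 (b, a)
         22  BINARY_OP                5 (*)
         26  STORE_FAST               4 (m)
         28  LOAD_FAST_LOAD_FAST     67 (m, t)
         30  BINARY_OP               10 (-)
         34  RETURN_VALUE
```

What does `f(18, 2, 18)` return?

36

LOAD_FAST_LOAD_FAST c,c → push 18,18. Stack: [18, 18]
BINARY_OP - → 18 - 18 = 0. Stack: [0]
STORE_FAST t → t=0. Stack: []
LOAD_FAST t → push 0. Stack: [0]
LOAD_CONST → push 4. Stack: [0, 4]
BINARY_OP % → 0 % 4 = 0. Stack: [0]
STORE_FAST t → t=0. Stack: []
LOAD_FAST_LOAD_FAST b,a → push 2,18. Stack: [2, 18]
BINARY_OP * → 2 * 18 = 36. Stack: [36]
STORE_FAST m → m=36. Stack: []
LOAD_FAST_LOAD_FAST m,t → push 36,0. Stack: [36, 0]
BINARY_OP - → 36 - 0 = 36. Stack: [36]
RETURN_VALUE → return 36.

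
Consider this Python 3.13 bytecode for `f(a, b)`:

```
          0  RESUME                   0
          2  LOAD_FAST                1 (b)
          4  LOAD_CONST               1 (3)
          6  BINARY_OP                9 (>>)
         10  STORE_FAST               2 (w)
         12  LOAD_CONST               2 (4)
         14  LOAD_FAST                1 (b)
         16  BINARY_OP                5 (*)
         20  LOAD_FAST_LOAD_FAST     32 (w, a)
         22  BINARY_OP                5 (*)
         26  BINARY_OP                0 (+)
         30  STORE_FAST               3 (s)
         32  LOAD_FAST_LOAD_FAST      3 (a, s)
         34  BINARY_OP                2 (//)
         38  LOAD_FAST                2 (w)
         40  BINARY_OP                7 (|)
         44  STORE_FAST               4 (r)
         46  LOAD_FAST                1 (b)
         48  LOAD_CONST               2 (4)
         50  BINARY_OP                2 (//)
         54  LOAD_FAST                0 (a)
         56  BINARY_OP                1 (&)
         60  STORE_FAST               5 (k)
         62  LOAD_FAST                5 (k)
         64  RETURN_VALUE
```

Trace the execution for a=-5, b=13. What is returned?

LOAD_FAST b → push 13. Stack: [13]
LOAD_CONST → push 3. Stack: [13, 3]
BINARY_OP >> → 13 >> 3 = 1. Stack: [1]
STORE_FAST w → w=1. Stack: []
LOAD_CONST → push 4. Stack: [4]
LOAD_FAST b → push 13. Stack: [4, 13]
BINARY_OP * → 4 * 13 = 52. Stack: [52]
LOAD_FAST_LOAD_FAST w,a → push 1,-5. Stack: [52, 1, -5]
BINARY_OP * → 1 * -5 = -5. Stack: [52, -5]
BINARY_OP + → 52 + -5 = 47. Stack: [47]
STORE_FAST s → s=47. Stack: []
LOAD_FAST_LOAD_FAST a,s → push -5,47. Stack: [-5, 47]
BINARY_OP // → -5 // 47 = -1. Stack: [-1]
LOAD_FAST w → push 1. Stack: [-1, 1]
BINARY_OP | → -1 | 1 = -1. Stack: [-1]
STORE_FAST r → r=-1. Stack: []
LOAD_FAST b → push 13. Stack: [13]
LOAD_CONST → push 4. Stack: [13, 4]
BINARY_OP // → 13 // 4 = 3. Stack: [3]
LOAD_FAST a → push -5. Stack: [3, -5]
BINARY_OP & → 3 & -5 = 3. Stack: [3]
STORE_FAST k → k=3. Stack: []
LOAD_FAST k → push 3. Stack: [3]
RETURN_VALUE → return 3.

3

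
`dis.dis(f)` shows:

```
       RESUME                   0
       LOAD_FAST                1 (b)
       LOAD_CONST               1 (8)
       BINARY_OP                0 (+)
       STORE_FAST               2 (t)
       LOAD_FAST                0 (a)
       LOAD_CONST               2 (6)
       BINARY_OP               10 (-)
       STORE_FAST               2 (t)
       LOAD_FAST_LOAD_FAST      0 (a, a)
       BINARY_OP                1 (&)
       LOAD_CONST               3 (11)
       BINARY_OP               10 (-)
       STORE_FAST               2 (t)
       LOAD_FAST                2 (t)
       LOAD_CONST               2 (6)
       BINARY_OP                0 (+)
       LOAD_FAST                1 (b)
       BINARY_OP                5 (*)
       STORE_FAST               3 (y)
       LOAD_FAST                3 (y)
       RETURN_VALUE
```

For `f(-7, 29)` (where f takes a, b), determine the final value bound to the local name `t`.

LOAD_FAST b → push 29. Stack: [29]
LOAD_CONST → push 8. Stack: [29, 8]
BINARY_OP + → 29 + 8 = 37. Stack: [37]
STORE_FAST t → t=37. Stack: []
LOAD_FAST a → push -7. Stack: [-7]
LOAD_CONST → push 6. Stack: [-7, 6]
BINARY_OP - → -7 - 6 = -13. Stack: [-13]
STORE_FAST t → t=-13. Stack: []
LOAD_FAST_LOAD_FAST a,a → push -7,-7. Stack: [-7, -7]
BINARY_OP & → -7 & -7 = -7. Stack: [-7]
LOAD_CONST → push 11. Stack: [-7, 11]
BINARY_OP - → -7 - 11 = -18. Stack: [-18]
STORE_FAST t → t=-18. Stack: []
LOAD_FAST t → push -18. Stack: [-18]
LOAD_CONST → push 6. Stack: [-18, 6]
BINARY_OP + → -18 + 6 = -12. Stack: [-12]
LOAD_FAST b → push 29. Stack: [-12, 29]
BINARY_OP * → -12 * 29 = -348. Stack: [-348]
STORE_FAST y → y=-348. Stack: []
LOAD_FAST y → push -348. Stack: [-348]
RETURN_VALUE → return -348.

-18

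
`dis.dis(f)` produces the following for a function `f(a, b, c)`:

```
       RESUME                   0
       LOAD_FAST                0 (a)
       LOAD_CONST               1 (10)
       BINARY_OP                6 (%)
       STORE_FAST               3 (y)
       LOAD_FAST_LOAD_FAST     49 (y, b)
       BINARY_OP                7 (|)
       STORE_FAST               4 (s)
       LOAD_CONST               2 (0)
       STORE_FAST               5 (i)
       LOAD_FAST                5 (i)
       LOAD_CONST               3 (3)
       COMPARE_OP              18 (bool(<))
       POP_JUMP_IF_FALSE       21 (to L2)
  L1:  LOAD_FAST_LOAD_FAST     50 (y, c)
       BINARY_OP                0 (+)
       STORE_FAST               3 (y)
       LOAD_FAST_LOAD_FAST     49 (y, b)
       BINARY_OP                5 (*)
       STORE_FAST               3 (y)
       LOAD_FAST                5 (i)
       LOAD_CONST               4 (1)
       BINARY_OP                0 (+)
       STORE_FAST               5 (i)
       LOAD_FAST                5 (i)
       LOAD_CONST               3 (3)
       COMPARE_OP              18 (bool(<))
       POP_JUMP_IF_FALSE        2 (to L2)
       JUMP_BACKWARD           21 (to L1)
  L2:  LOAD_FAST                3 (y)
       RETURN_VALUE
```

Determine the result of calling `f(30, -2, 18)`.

LOAD_FAST a → push 30. Stack: [30]
LOAD_CONST → push 10. Stack: [30, 10]
BINARY_OP % → 30 % 10 = 0. Stack: [0]
STORE_FAST y → y=0. Stack: []
LOAD_FAST_LOAD_FAST y,b → push 0,-2. Stack: [0, -2]
BINARY_OP | → 0 | -2 = -2. Stack: [-2]
STORE_FAST s → s=-2. Stack: []
LOAD_CONST → push 0. Stack: [0]
STORE_FAST i → i=0. Stack: []
LOAD_FAST i → push 0. Stack: [0]
LOAD_CONST → push 3. Stack: [0, 3]
COMPARE_OP bool(<) → 0 vs 3 = True. Stack: [True]
POP_JUMP_IF_FALSE → pop True; no jump. Stack: []
LOAD_FAST_LOAD_FAST y,c → push 0,18. Stack: [0, 18]
BINARY_OP + → 0 + 18 = 18. Stack: [18]
STORE_FAST y → y=18. Stack: []
LOAD_FAST_LOAD_FAST y,b → push 18,-2. Stack: [18, -2]
BINARY_OP * → 18 * -2 = -36. Stack: [-36]
STORE_FAST y → y=-36. Stack: []
LOAD_FAST i → push 0. Stack: [0]
LOAD_CONST → push 1. Stack: [0, 1]
BINARY_OP + → 0 + 1 = 1. Stack: [1]
STORE_FAST i → i=1. Stack: []
LOAD_FAST i → push 1. Stack: [1]
LOAD_CONST → push 3. Stack: [1, 3]
COMPARE_OP bool(<) → 1 vs 3 = True. Stack: [True]
POP_JUMP_IF_FALSE → pop True; no jump. Stack: []
LOAD_FAST_LOAD_FAST y,c → push -36,18. Stack: [-36, 18]
BINARY_OP + → -36 + 18 = -18. Stack: [-18]
STORE_FAST y → y=-18. Stack: []
LOAD_FAST_LOAD_FAST y,b → push -18,-2. Stack: [-18, -2]
BINARY_OP * → -18 * -2 = 36. Stack: [36]
STORE_FAST y → y=36. Stack: []
LOAD_FAST i → push 1. Stack: [1]
LOAD_CONST → push 1. Stack: [1, 1]
BINARY_OP + → 1 + 1 = 2. Stack: [2]
STORE_FAST i → i=2. Stack: []
LOAD_FAST i → push 2. Stack: [2]
LOAD_CONST → push 3. Stack: [2, 3]
COMPARE_OP bool(<) → 2 vs 3 = True. Stack: [True]
POP_JUMP_IF_FALSE → pop True; no jump. Stack: []
LOAD_FAST_LOAD_FAST y,c → push 36,18. Stack: [36, 18]
BINARY_OP + → 36 + 18 = 54. Stack: [54]
STORE_FAST y → y=54. Stack: []
LOAD_FAST_LOAD_FAST y,b → push 54,-2. Stack: [54, -2]
BINARY_OP * → 54 * -2 = -108. Stack: [-108]
STORE_FAST y → y=-108. Stack: []
LOAD_FAST i → push 2. Stack: [2]
LOAD_CONST → push 1. Stack: [2, 1]
BINARY_OP + → 2 + 1 = 3. Stack: [3]
STORE_FAST i → i=3. Stack: []
LOAD_FAST i → push 3. Stack: [3]
LOAD_CONST → push 3. Stack: [3, 3]
COMPARE_OP bool(<) → 3 vs 3 = False. Stack: [False]
POP_JUMP_IF_FALSE → pop False; jump. Stack: []
LOAD_FAST y → push -108. Stack: [-108]
RETURN_VALUE → return -108.

-108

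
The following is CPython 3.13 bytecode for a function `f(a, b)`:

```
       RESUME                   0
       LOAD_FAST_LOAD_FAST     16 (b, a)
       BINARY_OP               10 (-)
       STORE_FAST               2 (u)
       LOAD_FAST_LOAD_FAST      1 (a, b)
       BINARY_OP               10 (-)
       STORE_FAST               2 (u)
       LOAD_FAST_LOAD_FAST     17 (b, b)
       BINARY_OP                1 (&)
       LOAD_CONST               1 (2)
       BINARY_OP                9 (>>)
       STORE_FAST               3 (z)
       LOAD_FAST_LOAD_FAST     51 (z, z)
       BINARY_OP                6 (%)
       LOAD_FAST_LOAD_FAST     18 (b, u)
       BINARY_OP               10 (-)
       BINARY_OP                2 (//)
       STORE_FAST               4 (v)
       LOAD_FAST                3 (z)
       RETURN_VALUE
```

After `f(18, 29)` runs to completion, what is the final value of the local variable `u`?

-11

LOAD_FAST_LOAD_FAST b,a → push 29,18. Stack: [29, 18]
BINARY_OP - → 29 - 18 = 11. Stack: [11]
STORE_FAST u → u=11. Stack: []
LOAD_FAST_LOAD_FAST a,b → push 18,29. Stack: [18, 29]
BINARY_OP - → 18 - 29 = -11. Stack: [-11]
STORE_FAST u → u=-11. Stack: []
LOAD_FAST_LOAD_FAST b,b → push 29,29. Stack: [29, 29]
BINARY_OP & → 29 & 29 = 29. Stack: [29]
LOAD_CONST → push 2. Stack: [29, 2]
BINARY_OP >> → 29 >> 2 = 7. Stack: [7]
STORE_FAST z → z=7. Stack: []
LOAD_FAST_LOAD_FAST z,z → push 7,7. Stack: [7, 7]
BINARY_OP % → 7 % 7 = 0. Stack: [0]
LOAD_FAST_LOAD_FAST b,u → push 29,-11. Stack: [0, 29, -11]
BINARY_OP - → 29 - -11 = 40. Stack: [0, 40]
BINARY_OP // → 0 // 40 = 0. Stack: [0]
STORE_FAST v → v=0. Stack: []
LOAD_FAST z → push 7. Stack: [7]
RETURN_VALUE → return 7.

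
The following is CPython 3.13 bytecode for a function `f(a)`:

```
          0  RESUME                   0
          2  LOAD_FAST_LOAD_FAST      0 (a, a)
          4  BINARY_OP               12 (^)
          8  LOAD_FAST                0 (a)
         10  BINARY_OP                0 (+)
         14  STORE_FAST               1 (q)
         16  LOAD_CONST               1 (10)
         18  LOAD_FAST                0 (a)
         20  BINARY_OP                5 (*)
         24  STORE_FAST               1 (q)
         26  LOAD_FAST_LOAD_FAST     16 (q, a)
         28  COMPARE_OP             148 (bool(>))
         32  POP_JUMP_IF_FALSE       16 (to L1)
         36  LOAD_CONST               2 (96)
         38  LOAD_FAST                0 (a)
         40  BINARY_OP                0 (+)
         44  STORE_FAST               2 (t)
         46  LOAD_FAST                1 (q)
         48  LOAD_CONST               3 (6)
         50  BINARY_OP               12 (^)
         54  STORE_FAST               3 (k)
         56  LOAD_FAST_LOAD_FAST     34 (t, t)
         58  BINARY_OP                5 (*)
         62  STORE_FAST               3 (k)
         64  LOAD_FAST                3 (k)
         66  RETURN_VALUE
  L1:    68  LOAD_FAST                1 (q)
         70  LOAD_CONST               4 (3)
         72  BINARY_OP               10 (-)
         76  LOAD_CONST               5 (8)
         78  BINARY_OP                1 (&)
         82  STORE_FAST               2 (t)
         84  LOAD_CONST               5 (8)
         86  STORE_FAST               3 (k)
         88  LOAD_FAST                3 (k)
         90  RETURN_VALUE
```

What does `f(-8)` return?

8

LOAD_FAST_LOAD_FAST a,a → push -8,-8. Stack: [-8, -8]
BINARY_OP ^ → -8 ^ -8 = 0. Stack: [0]
LOAD_FAST a → push -8. Stack: [0, -8]
BINARY_OP + → 0 + -8 = -8. Stack: [-8]
STORE_FAST q → q=-8. Stack: []
LOAD_CONST → push 10. Stack: [10]
LOAD_FAST a → push -8. Stack: [10, -8]
BINARY_OP * → 10 * -8 = -80. Stack: [-80]
STORE_FAST q → q=-80. Stack: []
LOAD_FAST_LOAD_FAST q,a → push -80,-8. Stack: [-80, -8]
COMPARE_OP bool(>) → -80 vs -8 = False. Stack: [False]
POP_JUMP_IF_FALSE → pop False; jump. Stack: []
LOAD_FAST q → push -80. Stack: [-80]
LOAD_CONST → push 3. Stack: [-80, 3]
BINARY_OP - → -80 - 3 = -83. Stack: [-83]
LOAD_CONST → push 8. Stack: [-83, 8]
BINARY_OP & → -83 & 8 = 8. Stack: [8]
STORE_FAST t → t=8. Stack: []
LOAD_CONST → push 8. Stack: [8]
STORE_FAST k → k=8. Stack: []
LOAD_FAST k → push 8. Stack: [8]
RETURN_VALUE → return 8.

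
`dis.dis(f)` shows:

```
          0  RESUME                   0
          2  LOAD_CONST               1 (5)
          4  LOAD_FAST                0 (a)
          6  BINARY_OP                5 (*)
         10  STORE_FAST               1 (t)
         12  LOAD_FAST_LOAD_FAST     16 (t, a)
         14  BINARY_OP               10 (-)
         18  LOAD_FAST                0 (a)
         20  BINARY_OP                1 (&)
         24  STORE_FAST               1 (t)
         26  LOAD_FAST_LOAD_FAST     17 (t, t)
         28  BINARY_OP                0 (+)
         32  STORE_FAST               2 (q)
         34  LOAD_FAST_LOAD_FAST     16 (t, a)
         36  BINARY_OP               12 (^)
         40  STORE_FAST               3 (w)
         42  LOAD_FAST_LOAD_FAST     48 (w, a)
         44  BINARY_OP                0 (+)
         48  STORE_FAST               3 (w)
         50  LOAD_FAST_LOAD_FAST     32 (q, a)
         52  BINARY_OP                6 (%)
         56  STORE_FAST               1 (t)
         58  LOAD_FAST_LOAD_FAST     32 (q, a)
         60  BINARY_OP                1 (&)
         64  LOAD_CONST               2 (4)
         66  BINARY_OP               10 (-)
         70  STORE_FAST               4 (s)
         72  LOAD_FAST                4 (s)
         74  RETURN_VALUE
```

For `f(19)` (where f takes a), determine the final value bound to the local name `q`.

LOAD_CONST → push 5. Stack: [5]
LOAD_FAST a → push 19. Stack: [5, 19]
BINARY_OP * → 5 * 19 = 95. Stack: [95]
STORE_FAST t → t=95. Stack: []
LOAD_FAST_LOAD_FAST t,a → push 95,19. Stack: [95, 19]
BINARY_OP - → 95 - 19 = 76. Stack: [76]
LOAD_FAST a → push 19. Stack: [76, 19]
BINARY_OP & → 76 & 19 = 0. Stack: [0]
STORE_FAST t → t=0. Stack: []
LOAD_FAST_LOAD_FAST t,t → push 0,0. Stack: [0, 0]
BINARY_OP + → 0 + 0 = 0. Stack: [0]
STORE_FAST q → q=0. Stack: []
LOAD_FAST_LOAD_FAST t,a → push 0,19. Stack: [0, 19]
BINARY_OP ^ → 0 ^ 19 = 19. Stack: [19]
STORE_FAST w → w=19. Stack: []
LOAD_FAST_LOAD_FAST w,a → push 19,19. Stack: [19, 19]
BINARY_OP + → 19 + 19 = 38. Stack: [38]
STORE_FAST w → w=38. Stack: []
LOAD_FAST_LOAD_FAST q,a → push 0,19. Stack: [0, 19]
BINARY_OP % → 0 % 19 = 0. Stack: [0]
STORE_FAST t → t=0. Stack: []
LOAD_FAST_LOAD_FAST q,a → push 0,19. Stack: [0, 19]
BINARY_OP & → 0 & 19 = 0. Stack: [0]
LOAD_CONST → push 4. Stack: [0, 4]
BINARY_OP - → 0 - 4 = -4. Stack: [-4]
STORE_FAST s → s=-4. Stack: []
LOAD_FAST s → push -4. Stack: [-4]
RETURN_VALUE → return -4.

0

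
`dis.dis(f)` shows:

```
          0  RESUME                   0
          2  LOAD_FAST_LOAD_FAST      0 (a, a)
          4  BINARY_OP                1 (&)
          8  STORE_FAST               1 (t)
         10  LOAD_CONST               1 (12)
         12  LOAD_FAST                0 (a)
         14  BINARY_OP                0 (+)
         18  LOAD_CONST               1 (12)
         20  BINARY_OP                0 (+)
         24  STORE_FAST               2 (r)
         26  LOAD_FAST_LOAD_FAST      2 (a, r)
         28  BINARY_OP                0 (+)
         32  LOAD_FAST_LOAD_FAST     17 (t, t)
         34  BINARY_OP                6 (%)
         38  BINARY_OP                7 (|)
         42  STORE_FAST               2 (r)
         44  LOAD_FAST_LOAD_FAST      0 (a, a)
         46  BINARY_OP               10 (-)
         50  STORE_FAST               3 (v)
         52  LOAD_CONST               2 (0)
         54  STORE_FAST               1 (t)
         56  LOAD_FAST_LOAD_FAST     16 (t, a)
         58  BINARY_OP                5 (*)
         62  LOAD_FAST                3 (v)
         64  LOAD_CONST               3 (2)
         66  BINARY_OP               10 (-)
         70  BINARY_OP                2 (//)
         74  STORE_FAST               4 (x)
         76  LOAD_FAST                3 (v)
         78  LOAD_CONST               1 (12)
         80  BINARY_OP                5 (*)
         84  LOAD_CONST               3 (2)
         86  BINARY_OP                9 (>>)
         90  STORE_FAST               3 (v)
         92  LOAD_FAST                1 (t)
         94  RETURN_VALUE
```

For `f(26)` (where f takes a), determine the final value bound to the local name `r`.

76

LOAD_FAST_LOAD_FAST a,a → push 26,26. Stack: [26, 26]
BINARY_OP & → 26 & 26 = 26. Stack: [26]
STORE_FAST t → t=26. Stack: []
LOAD_CONST → push 12. Stack: [12]
LOAD_FAST a → push 26. Stack: [12, 26]
BINARY_OP + → 12 + 26 = 38. Stack: [38]
LOAD_CONST → push 12. Stack: [38, 12]
BINARY_OP + → 38 + 12 = 50. Stack: [50]
STORE_FAST r → r=50. Stack: []
LOAD_FAST_LOAD_FAST a,r → push 26,50. Stack: [26, 50]
BINARY_OP + → 26 + 50 = 76. Stack: [76]
LOAD_FAST_LOAD_FAST t,t → push 26,26. Stack: [76, 26, 26]
BINARY_OP % → 26 % 26 = 0. Stack: [76, 0]
BINARY_OP | → 76 | 0 = 76. Stack: [76]
STORE_FAST r → r=76. Stack: []
LOAD_FAST_LOAD_FAST a,a → push 26,26. Stack: [26, 26]
BINARY_OP - → 26 - 26 = 0. Stack: [0]
STORE_FAST v → v=0. Stack: []
LOAD_CONST → push 0. Stack: [0]
STORE_FAST t → t=0. Stack: []
LOAD_FAST_LOAD_FAST t,a → push 0,26. Stack: [0, 26]
BINARY_OP * → 0 * 26 = 0. Stack: [0]
LOAD_FAST v → push 0. Stack: [0, 0]
LOAD_CONST → push 2. Stack: [0, 0, 2]
BINARY_OP - → 0 - 2 = -2. Stack: [0, -2]
BINARY_OP // → 0 // -2 = 0. Stack: [0]
STORE_FAST x → x=0. Stack: []
LOAD_FAST v → push 0. Stack: [0]
LOAD_CONST → push 12. Stack: [0, 12]
BINARY_OP * → 0 * 12 = 0. Stack: [0]
LOAD_CONST → push 2. Stack: [0, 2]
BINARY_OP >> → 0 >> 2 = 0. Stack: [0]
STORE_FAST v → v=0. Stack: []
LOAD_FAST t → push 0. Stack: [0]
RETURN_VALUE → return 0.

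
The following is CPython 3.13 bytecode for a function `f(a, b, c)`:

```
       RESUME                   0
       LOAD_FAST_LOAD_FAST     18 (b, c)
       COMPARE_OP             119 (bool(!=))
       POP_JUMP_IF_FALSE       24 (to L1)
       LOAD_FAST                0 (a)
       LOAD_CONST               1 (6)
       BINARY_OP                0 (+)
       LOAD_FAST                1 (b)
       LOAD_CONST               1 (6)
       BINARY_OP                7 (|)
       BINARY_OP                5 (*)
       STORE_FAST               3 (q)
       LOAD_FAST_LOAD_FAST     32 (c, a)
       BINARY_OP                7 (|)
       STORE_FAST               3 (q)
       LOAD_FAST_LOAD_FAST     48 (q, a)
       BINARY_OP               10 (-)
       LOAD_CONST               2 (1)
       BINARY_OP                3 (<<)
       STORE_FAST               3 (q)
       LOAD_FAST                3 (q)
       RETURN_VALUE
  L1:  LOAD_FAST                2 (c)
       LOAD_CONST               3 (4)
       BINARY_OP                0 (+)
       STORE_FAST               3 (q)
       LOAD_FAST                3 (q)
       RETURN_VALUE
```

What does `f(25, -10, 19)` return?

4

LOAD_FAST_LOAD_FAST b,c → push -10,19. Stack: [-10, 19]
COMPARE_OP bool(!=) → -10 vs 19 = True. Stack: [True]
POP_JUMP_IF_FALSE → pop True; no jump. Stack: []
LOAD_FAST a → push 25. Stack: [25]
LOAD_CONST → push 6. Stack: [25, 6]
BINARY_OP + → 25 + 6 = 31. Stack: [31]
LOAD_FAST b → push -10. Stack: [31, -10]
LOAD_CONST → push 6. Stack: [31, -10, 6]
BINARY_OP | → -10 | 6 = -10. Stack: [31, -10]
BINARY_OP * → 31 * -10 = -310. Stack: [-310]
STORE_FAST q → q=-310. Stack: []
LOAD_FAST_LOAD_FAST c,a → push 19,25. Stack: [19, 25]
BINARY_OP | → 19 | 25 = 27. Stack: [27]
STORE_FAST q → q=27. Stack: []
LOAD_FAST_LOAD_FAST q,a → push 27,25. Stack: [27, 25]
BINARY_OP - → 27 - 25 = 2. Stack: [2]
LOAD_CONST → push 1. Stack: [2, 1]
BINARY_OP << → 2 << 1 = 4. Stack: [4]
STORE_FAST q → q=4. Stack: []
LOAD_FAST q → push 4. Stack: [4]
RETURN_VALUE → return 4.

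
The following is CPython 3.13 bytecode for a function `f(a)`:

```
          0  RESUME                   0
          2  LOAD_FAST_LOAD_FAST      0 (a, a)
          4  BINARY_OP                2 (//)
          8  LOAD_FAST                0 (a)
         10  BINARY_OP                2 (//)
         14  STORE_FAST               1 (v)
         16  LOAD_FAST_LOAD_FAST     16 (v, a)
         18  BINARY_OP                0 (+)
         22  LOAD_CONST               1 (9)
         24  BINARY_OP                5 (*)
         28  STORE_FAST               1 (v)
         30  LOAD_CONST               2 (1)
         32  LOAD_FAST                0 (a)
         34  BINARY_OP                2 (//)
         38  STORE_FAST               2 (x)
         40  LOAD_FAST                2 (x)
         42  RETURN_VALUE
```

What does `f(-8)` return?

-1

LOAD_FAST_LOAD_FAST a,a → push -8,-8. Stack: [-8, -8]
BINARY_OP // → -8 // -8 = 1. Stack: [1]
LOAD_FAST a → push -8. Stack: [1, -8]
BINARY_OP // → 1 // -8 = -1. Stack: [-1]
STORE_FAST v → v=-1. Stack: []
LOAD_FAST_LOAD_FAST v,a → push -1,-8. Stack: [-1, -8]
BINARY_OP + → -1 + -8 = -9. Stack: [-9]
LOAD_CONST → push 9. Stack: [-9, 9]
BINARY_OP * → -9 * 9 = -81. Stack: [-81]
STORE_FAST v → v=-81. Stack: []
LOAD_CONST → push 1. Stack: [1]
LOAD_FAST a → push -8. Stack: [1, -8]
BINARY_OP // → 1 // -8 = -1. Stack: [-1]
STORE_FAST x → x=-1. Stack: []
LOAD_FAST x → push -1. Stack: [-1]
RETURN_VALUE → return -1.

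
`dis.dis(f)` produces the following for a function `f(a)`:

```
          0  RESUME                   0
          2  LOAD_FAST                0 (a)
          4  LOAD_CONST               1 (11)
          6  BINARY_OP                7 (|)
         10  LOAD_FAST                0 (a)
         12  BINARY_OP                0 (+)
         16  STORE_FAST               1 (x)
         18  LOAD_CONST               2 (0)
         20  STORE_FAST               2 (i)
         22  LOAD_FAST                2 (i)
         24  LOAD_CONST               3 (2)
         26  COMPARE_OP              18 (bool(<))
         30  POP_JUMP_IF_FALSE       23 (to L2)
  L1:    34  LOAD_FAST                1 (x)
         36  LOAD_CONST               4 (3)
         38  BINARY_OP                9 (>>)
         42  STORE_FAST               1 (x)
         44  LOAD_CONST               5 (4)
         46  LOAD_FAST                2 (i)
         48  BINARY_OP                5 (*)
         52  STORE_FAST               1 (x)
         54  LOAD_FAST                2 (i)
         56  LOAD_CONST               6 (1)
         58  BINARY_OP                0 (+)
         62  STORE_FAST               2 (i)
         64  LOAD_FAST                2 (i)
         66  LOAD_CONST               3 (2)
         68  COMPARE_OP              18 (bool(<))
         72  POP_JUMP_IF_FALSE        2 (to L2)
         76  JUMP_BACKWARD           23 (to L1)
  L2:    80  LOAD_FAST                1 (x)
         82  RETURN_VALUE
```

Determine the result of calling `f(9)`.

4

LOAD_FAST a → push 9. Stack: [9]
LOAD_CONST → push 11. Stack: [9, 11]
BINARY_OP | → 9 | 11 = 11. Stack: [11]
LOAD_FAST a → push 9. Stack: [11, 9]
BINARY_OP + → 11 + 9 = 20. Stack: [20]
STORE_FAST x → x=20. Stack: []
LOAD_CONST → push 0. Stack: [0]
STORE_FAST i → i=0. Stack: []
LOAD_FAST i → push 0. Stack: [0]
LOAD_CONST → push 2. Stack: [0, 2]
COMPARE_OP bool(<) → 0 vs 2 = True. Stack: [True]
POP_JUMP_IF_FALSE → pop True; no jump. Stack: []
LOAD_FAST x → push 20. Stack: [20]
LOAD_CONST → push 3. Stack: [20, 3]
BINARY_OP >> → 20 >> 3 = 2. Stack: [2]
STORE_FAST x → x=2. Stack: []
LOAD_CONST → push 4. Stack: [4]
LOAD_FAST i → push 0. Stack: [4, 0]
BINARY_OP * → 4 * 0 = 0. Stack: [0]
STORE_FAST x → x=0. Stack: []
LOAD_FAST i → push 0. Stack: [0]
LOAD_CONST → push 1. Stack: [0, 1]
BINARY_OP + → 0 + 1 = 1. Stack: [1]
STORE_FAST i → i=1. Stack: []
LOAD_FAST i → push 1. Stack: [1]
LOAD_CONST → push 2. Stack: [1, 2]
COMPARE_OP bool(<) → 1 vs 2 = True. Stack: [True]
POP_JUMP_IF_FALSE → pop True; no jump. Stack: []
LOAD_FAST x → push 0. Stack: [0]
LOAD_CONST → push 3. Stack: [0, 3]
BINARY_OP >> → 0 >> 3 = 0. Stack: [0]
STORE_FAST x → x=0. Stack: []
LOAD_CONST → push 4. Stack: [4]
LOAD_FAST i → push 1. Stack: [4, 1]
BINARY_OP * → 4 * 1 = 4. Stack: [4]
STORE_FAST x → x=4. Stack: []
LOAD_FAST i → push 1. Stack: [1]
LOAD_CONST → push 1. Stack: [1, 1]
BINARY_OP + → 1 + 1 = 2. Stack: [2]
STORE_FAST i → i=2. Stack: []
LOAD_FAST i → push 2. Stack: [2]
LOAD_CONST → push 2. Stack: [2, 2]
COMPARE_OP bool(<) → 2 vs 2 = False. Stack: [False]
POP_JUMP_IF_FALSE → pop False; jump. Stack: []
LOAD_FAST x → push 4. Stack: [4]
RETURN_VALUE → return 4.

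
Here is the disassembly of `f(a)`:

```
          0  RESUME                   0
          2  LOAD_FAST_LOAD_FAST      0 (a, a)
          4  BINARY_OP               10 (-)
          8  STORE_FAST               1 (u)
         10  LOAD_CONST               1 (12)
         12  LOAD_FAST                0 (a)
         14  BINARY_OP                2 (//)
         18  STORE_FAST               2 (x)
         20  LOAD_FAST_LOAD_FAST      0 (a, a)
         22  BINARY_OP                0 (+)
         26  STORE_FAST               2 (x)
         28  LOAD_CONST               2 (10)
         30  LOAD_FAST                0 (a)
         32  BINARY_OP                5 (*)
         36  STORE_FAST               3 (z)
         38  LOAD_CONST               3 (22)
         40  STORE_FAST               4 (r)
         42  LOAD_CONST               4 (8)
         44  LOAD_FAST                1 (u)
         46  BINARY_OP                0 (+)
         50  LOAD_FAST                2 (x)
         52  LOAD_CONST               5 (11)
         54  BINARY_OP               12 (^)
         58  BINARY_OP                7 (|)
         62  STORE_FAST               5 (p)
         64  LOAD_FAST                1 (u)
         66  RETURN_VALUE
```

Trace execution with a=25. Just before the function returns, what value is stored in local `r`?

22

LOAD_FAST_LOAD_FAST a,a → push 25,25. Stack: [25, 25]
BINARY_OP - → 25 - 25 = 0. Stack: [0]
STORE_FAST u → u=0. Stack: []
LOAD_CONST → push 12. Stack: [12]
LOAD_FAST a → push 25. Stack: [12, 25]
BINARY_OP // → 12 // 25 = 0. Stack: [0]
STORE_FAST x → x=0. Stack: []
LOAD_FAST_LOAD_FAST a,a → push 25,25. Stack: [25, 25]
BINARY_OP + → 25 + 25 = 50. Stack: [50]
STORE_FAST x → x=50. Stack: []
LOAD_CONST → push 10. Stack: [10]
LOAD_FAST a → push 25. Stack: [10, 25]
BINARY_OP * → 10 * 25 = 250. Stack: [250]
STORE_FAST z → z=250. Stack: []
LOAD_CONST → push 22. Stack: [22]
STORE_FAST r → r=22. Stack: []
LOAD_CONST → push 8. Stack: [8]
LOAD_FAST u → push 0. Stack: [8, 0]
BINARY_OP + → 8 + 0 = 8. Stack: [8]
LOAD_FAST x → push 50. Stack: [8, 50]
LOAD_CONST → push 11. Stack: [8, 50, 11]
BINARY_OP ^ → 50 ^ 11 = 57. Stack: [8, 57]
BINARY_OP | → 8 | 57 = 57. Stack: [57]
STORE_FAST p → p=57. Stack: []
LOAD_FAST u → push 0. Stack: [0]
RETURN_VALUE → return 0.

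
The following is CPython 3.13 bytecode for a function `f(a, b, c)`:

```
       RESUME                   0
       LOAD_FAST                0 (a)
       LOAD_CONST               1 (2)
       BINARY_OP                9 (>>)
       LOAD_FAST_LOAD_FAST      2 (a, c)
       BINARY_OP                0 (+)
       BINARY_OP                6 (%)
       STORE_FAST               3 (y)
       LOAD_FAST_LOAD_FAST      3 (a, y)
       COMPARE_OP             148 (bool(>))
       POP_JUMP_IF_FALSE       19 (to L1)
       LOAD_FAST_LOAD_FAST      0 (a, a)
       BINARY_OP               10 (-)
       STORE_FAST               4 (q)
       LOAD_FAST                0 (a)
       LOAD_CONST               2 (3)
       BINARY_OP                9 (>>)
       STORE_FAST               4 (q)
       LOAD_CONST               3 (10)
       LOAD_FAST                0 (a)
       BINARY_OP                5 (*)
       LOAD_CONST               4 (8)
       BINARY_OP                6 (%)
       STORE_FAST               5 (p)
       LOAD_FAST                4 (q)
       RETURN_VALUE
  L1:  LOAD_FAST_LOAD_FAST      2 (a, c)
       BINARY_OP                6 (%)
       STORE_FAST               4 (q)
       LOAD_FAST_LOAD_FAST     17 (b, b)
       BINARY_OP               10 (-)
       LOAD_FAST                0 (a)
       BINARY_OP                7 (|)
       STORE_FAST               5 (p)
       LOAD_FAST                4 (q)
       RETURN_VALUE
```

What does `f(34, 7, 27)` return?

LOAD_FAST a → push 34. Stack: [34]
LOAD_CONST → push 2. Stack: [34, 2]
BINARY_OP >> → 34 >> 2 = 8. Stack: [8]
LOAD_FAST_LOAD_FAST a,c → push 34,27. Stack: [8, 34, 27]
BINARY_OP + → 34 + 27 = 61. Stack: [8, 61]
BINARY_OP % → 8 % 61 = 8. Stack: [8]
STORE_FAST y → y=8. Stack: []
LOAD_FAST_LOAD_FAST a,y → push 34,8. Stack: [34, 8]
COMPARE_OP bool(>) → 34 vs 8 = True. Stack: [True]
POP_JUMP_IF_FALSE → pop True; no jump. Stack: []
LOAD_FAST_LOAD_FAST a,a → push 34,34. Stack: [34, 34]
BINARY_OP - → 34 - 34 = 0. Stack: [0]
STORE_FAST q → q=0. Stack: []
LOAD_FAST a → push 34. Stack: [34]
LOAD_CONST → push 3. Stack: [34, 3]
BINARY_OP >> → 34 >> 3 = 4. Stack: [4]
STORE_FAST q → q=4. Stack: []
LOAD_CONST → push 10. Stack: [10]
LOAD_FAST a → push 34. Stack: [10, 34]
BINARY_OP * → 10 * 34 = 340. Stack: [340]
LOAD_CONST → push 8. Stack: [340, 8]
BINARY_OP % → 340 % 8 = 4. Stack: [4]
STORE_FAST p → p=4. Stack: []
LOAD_FAST q → push 4. Stack: [4]
RETURN_VALUE → return 4.

4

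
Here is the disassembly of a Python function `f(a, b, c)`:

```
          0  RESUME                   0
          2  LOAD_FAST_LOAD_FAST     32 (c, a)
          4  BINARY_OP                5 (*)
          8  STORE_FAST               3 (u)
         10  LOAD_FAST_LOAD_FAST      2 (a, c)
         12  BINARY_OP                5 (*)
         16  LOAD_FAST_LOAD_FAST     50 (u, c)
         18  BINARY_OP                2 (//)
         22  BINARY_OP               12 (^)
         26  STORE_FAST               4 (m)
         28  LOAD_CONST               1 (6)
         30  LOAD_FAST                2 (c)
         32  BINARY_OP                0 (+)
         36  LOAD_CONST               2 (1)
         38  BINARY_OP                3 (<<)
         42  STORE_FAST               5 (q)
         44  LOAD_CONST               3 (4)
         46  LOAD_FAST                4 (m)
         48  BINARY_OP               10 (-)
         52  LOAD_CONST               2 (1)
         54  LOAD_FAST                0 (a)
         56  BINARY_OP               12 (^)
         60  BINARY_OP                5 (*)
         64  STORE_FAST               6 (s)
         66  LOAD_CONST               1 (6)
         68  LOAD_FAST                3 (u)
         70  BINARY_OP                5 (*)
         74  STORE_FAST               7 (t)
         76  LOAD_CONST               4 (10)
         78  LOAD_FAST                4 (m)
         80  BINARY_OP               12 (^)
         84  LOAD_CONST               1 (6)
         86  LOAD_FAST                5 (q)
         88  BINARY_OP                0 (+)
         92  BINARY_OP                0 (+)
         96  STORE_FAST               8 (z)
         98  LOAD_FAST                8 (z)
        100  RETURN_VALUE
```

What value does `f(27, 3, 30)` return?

LOAD_FAST_LOAD_FAST c,a → push 30,27. Stack: [30, 27]
BINARY_OP * → 30 * 27 = 810. Stack: [810]
STORE_FAST u → u=810. Stack: []
LOAD_FAST_LOAD_FAST a,c → push 27,30. Stack: [27, 30]
BINARY_OP * → 27 * 30 = 810. Stack: [810]
LOAD_FAST_LOAD_FAST u,c → push 810,30. Stack: [810, 810, 30]
BINARY_OP // → 810 // 30 = 27. Stack: [810, 27]
BINARY_OP ^ → 810 ^ 27 = 817. Stack: [817]
STORE_FAST m → m=817. Stack: []
LOAD_CONST → push 6. Stack: [6]
LOAD_FAST c → push 30. Stack: [6, 30]
BINARY_OP + → 6 + 30 = 36. Stack: [36]
LOAD_CONST → push 1. Stack: [36, 1]
BINARY_OP << → 36 << 1 = 72. Stack: [72]
STORE_FAST q → q=72. Stack: []
LOAD_CONST → push 4. Stack: [4]
LOAD_FAST m → push 817. Stack: [4, 817]
BINARY_OP - → 4 - 817 = -813. Stack: [-813]
LOAD_CONST → push 1. Stack: [-813, 1]
LOAD_FAST a → push 27. Stack: [-813, 1, 27]
BINARY_OP ^ → 1 ^ 27 = 26. Stack: [-813, 26]
BINARY_OP * → -813 * 26 = -21138. Stack: [-21138]
STORE_FAST s → s=-21138. Stack: []
LOAD_CONST → push 6. Stack: [6]
LOAD_FAST u → push 810. Stack: [6, 810]
BINARY_OP * → 6 * 810 = 4860. Stack: [4860]
STORE_FAST t → t=4860. Stack: []
LOAD_CONST → push 10. Stack: [10]
LOAD_FAST m → push 817. Stack: [10, 817]
BINARY_OP ^ → 10 ^ 817 = 827. Stack: [827]
LOAD_CONST → push 6. Stack: [827, 6]
LOAD_FAST q → push 72. Stack: [827, 6, 72]
BINARY_OP + → 6 + 72 = 78. Stack: [827, 78]
BINARY_OP + → 827 + 78 = 905. Stack: [905]
STORE_FAST z → z=905. Stack: []
LOAD_FAST z → push 905. Stack: [905]
RETURN_VALUE → return 905.

905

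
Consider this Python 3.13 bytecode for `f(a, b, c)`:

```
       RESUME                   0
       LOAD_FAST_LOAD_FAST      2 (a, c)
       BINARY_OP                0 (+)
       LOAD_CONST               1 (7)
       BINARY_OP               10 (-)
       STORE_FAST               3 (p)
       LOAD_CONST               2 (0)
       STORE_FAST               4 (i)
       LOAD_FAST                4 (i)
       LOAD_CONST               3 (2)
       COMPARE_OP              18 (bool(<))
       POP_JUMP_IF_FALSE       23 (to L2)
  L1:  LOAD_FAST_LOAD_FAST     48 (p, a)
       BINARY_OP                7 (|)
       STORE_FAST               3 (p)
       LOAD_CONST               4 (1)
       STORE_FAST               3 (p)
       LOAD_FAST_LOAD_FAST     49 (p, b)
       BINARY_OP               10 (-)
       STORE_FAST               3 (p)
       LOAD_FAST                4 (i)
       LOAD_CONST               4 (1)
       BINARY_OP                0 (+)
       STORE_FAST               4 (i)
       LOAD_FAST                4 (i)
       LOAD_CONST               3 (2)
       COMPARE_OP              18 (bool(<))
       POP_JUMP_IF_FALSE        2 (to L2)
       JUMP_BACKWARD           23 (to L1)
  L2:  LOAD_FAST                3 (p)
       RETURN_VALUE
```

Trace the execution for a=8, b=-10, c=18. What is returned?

LOAD_FAST_LOAD_FAST a,c → push 8,18. Stack: [8, 18]
BINARY_OP + → 8 + 18 = 26. Stack: [26]
LOAD_CONST → push 7. Stack: [26, 7]
BINARY_OP - → 26 - 7 = 19. Stack: [19]
STORE_FAST p → p=19. Stack: []
LOAD_CONST → push 0. Stack: [0]
STORE_FAST i → i=0. Stack: []
LOAD_FAST i → push 0. Stack: [0]
LOAD_CONST → push 2. Stack: [0, 2]
COMPARE_OP bool(<) → 0 vs 2 = True. Stack: [True]
POP_JUMP_IF_FALSE → pop True; no jump. Stack: []
LOAD_FAST_LOAD_FAST p,a → push 19,8. Stack: [19, 8]
BINARY_OP | → 19 | 8 = 27. Stack: [27]
STORE_FAST p → p=27. Stack: []
LOAD_CONST → push 1. Stack: [1]
STORE_FAST p → p=1. Stack: []
LOAD_FAST_LOAD_FAST p,b → push 1,-10. Stack: [1, -10]
BINARY_OP - → 1 - -10 = 11. Stack: [11]
STORE_FAST p → p=11. Stack: []
LOAD_FAST i → push 0. Stack: [0]
LOAD_CONST → push 1. Stack: [0, 1]
BINARY_OP + → 0 + 1 = 1. Stack: [1]
STORE_FAST i → i=1. Stack: []
LOAD_FAST i → push 1. Stack: [1]
LOAD_CONST → push 2. Stack: [1, 2]
COMPARE_OP bool(<) → 1 vs 2 = True. Stack: [True]
POP_JUMP_IF_FALSE → pop True; no jump. Stack: []
LOAD_FAST_LOAD_FAST p,a → push 11,8. Stack: [11, 8]
BINARY_OP | → 11 | 8 = 11. Stack: [11]
STORE_FAST p → p=11. Stack: []
LOAD_CONST → push 1. Stack: [1]
STORE_FAST p → p=1. Stack: []
LOAD_FAST_LOAD_FAST p,b → push 1,-10. Stack: [1, -10]
BINARY_OP - → 1 - -10 = 11. Stack: [11]
STORE_FAST p → p=11. Stack: []
LOAD_FAST i → push 1. Stack: [1]
LOAD_CONST → push 1. Stack: [1, 1]
BINARY_OP + → 1 + 1 = 2. Stack: [2]
STORE_FAST i → i=2. Stack: []
LOAD_FAST i → push 2. Stack: [2]
LOAD_CONST → push 2. Stack: [2, 2]
COMPARE_OP bool(<) → 2 vs 2 = False. Stack: [False]
POP_JUMP_IF_FALSE → pop False; jump. Stack: []
LOAD_FAST p → push 11. Stack: [11]
RETURN_VALUE → return 11.

11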